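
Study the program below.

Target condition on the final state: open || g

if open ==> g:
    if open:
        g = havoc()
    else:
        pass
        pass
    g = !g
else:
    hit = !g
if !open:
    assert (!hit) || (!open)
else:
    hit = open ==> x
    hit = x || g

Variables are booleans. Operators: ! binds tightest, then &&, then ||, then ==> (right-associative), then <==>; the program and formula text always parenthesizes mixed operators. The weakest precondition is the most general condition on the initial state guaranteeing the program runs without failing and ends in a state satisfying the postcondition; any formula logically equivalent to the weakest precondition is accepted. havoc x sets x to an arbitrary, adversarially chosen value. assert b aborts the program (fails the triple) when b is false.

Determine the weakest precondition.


Working backward. After the program, open || g must hold.
Then branch requires ((!hit) || (!open)) && (open || g); else branch requires open || g.
Before the if: ((!open) ==> (((!hit) || (!open)) && (open || g))) && (open ==> (open || g))
Then branch requires (open ==> (((!open) ==> (((!hit) || (!open)) && open)) && ((!open) ==> ((!hit) || (!open))))) && ((!open) ==> (((!open) ==> (((!hit) || (!open)) && (open || (!g)))) && (open ==> (open || (!g))))); else branch requires ((!open) ==> ((g || (!open)) && (open || g))) && (open ==> (open || g)).
Before the if: ((open ==> g) ==> ((open ==> (((!open) ==> (((!hit) || (!open)) && open)) && ((!open) ==> ((!hit) || (!open))))) && ((!open) ==> (((!open) ==> (((!hit) || (!open)) && (open || (!g)))) && (open ==> (open || (!g))))))) && ((!(open ==> g)) ==> (((!open) ==> ((g || (!open)) && (open || g))) && (open ==> (open || g))))
Answer: WP = ((open ==> g) ==> ((open ==> (((!open) ==> (((!hit) || (!open)) && open)) && ((!open) ==> ((!hit) || (!open))))) && ((!open) ==> (((!open) ==> (((!hit) || (!open)) && (open || (!g)))) && (open ==> (open || (!g))))))) && ((!(open ==> g)) ==> (((!open) ==> ((g || (!open)) && (open || g))) && (open ==> (open || g))))


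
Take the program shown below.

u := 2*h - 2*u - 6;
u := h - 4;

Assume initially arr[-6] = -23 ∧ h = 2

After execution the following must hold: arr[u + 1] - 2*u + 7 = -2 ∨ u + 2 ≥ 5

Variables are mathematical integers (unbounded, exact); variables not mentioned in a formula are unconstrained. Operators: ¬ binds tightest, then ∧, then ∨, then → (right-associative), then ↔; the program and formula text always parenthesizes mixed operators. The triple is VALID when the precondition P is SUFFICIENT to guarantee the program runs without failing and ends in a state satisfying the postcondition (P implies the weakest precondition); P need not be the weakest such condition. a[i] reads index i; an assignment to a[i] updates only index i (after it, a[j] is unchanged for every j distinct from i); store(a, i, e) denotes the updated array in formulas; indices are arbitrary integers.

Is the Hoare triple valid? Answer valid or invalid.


Working backward. After the program, the postcondition arr[u + 1] - 2*u + 7 = -2 ∨ u + 2 ≥ 5 must hold; in canonical form it is arr[u + 1] = 2*u - 9 ∨ u ≥ 3.
Before u := h - 4: arr[h - 3] = 2*h - 17 ∨ h ≥ 7
Before u := 2*h - 2*u - 6: arr[h - 3] = 2*h - 17 ∨ h ≥ 7
The weakest precondition is arr[h - 3] = 2*h - 17 ∨ h ≥ 7.
Check whether arr[-6] = -23 ∧ h = 2 implies it.
Countermodel: at the initial state arr = {[-6] = -23, [-1] = 2, elsewhere 2}, h = 2, the precondition holds but the weakest precondition fails.
Answer: invalid


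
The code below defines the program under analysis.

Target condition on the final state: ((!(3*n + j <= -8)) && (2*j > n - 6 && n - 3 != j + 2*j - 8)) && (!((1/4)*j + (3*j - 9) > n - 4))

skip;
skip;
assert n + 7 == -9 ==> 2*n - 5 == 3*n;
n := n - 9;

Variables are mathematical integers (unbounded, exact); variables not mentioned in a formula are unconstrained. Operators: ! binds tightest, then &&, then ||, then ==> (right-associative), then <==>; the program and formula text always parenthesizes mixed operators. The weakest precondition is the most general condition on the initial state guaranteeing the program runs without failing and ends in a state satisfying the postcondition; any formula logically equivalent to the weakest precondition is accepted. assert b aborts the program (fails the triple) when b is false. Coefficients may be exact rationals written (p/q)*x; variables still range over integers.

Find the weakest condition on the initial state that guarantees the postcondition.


Working backward. After the program, the postcondition ((!(3*n + j <= -8)) && (2*j > n - 6 && n - 3 != j + 2*j - 8)) && (!((1/4)*j + (3*j - 9) > n - 4)) must hold; in canonical form it is (!(j + 3*n <= -8)) && 2*j > n - 6 && n != 3*j - 5 && (!((13/4)*j > n + 5)).
Before n := n - 9: (!(j + 3*n <= 19)) && 2*j > n - 15 && n != 3*j + 4 && (!((13/4)*j > n - 4))
Before assert n + 7 == -9 ==> 2*n - 5 == 3*n: (n == -16 ==> n == -5) && (!(j + 3*n <= 19)) && 2*j > n - 15 && n != 3*j + 4 && (!((13/4)*j > n - 4))
Before skip: (n == -16 ==> n == -5) && (!(j + 3*n <= 19)) && 2*j > n - 15 && n != 3*j + 4 && (!((13/4)*j > n - 4))
Before skip: (n == -16 ==> n == -5) && (!(j + 3*n <= 19)) && 2*j > n - 15 && n != 3*j + 4 && (!((13/4)*j > n - 4))
Answer: WP = (n == -16 ==> n == -5) && (!(j + 3*n <= 19)) && 2*j > n - 15 && n != 3*j + 4 && (!((13/4)*j > n - 4))


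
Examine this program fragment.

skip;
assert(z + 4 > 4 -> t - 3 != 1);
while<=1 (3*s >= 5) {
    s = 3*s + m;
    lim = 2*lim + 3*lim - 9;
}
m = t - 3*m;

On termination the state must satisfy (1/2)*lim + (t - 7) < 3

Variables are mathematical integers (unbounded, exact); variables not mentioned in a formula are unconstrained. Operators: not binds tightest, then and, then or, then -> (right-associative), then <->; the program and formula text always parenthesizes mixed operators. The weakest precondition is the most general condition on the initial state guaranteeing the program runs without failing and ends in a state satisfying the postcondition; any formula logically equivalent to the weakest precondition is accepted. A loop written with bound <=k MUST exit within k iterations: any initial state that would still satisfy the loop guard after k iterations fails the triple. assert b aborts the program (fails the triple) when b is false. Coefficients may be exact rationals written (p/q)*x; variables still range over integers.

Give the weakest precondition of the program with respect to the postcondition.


Working backward. After the program, the postcondition (1/2)*lim + (t - 7) < 3 must hold; in canonical form it is (1/2)*lim + t < 10.
Before m := t - 3*m: (1/2)*lim + t < 10
Before the loop (bound <=1), unroll the exhaustion recursion (WP_0 = exit-now case; WP_j = one more guarded iteration, up to j = 1):
  WP_0: (not (3*s >= 5)) and (1/2)*lim + t < 10
  WP_1: (3*s >= 5 -> ((not (3*m + 9*s >= 5)) and (5/2)*lim + t < 29/2)) and ((not (3*s >= 5)) -> (1/2)*lim + t < 10)
So before the loop: (3*s >= 5 -> ((not (3*m + 9*s >= 5)) and (5/2)*lim + t < 29/2)) and ((not (3*s >= 5)) -> (1/2)*lim + t < 10)
Before assert z + 4 > 4 -> t - 3 != 1: (z > 0 -> t != 4) and (3*s >= 5 -> ((not (3*m + 9*s >= 5)) and (5/2)*lim + t < 29/2)) and ((not (3*s >= 5)) -> (1/2)*lim + t < 10)
Before skip: (z > 0 -> t != 4) and (3*s >= 5 -> ((not (3*m + 9*s >= 5)) and (5/2)*lim + t < 29/2)) and ((not (3*s >= 5)) -> (1/2)*lim + t < 10)
Answer: WP = (z > 0 -> t != 4) and (3*s >= 5 -> ((not (3*m + 9*s >= 5)) and (5/2)*lim + t < 29/2)) and ((not (3*s >= 5)) -> (1/2)*lim + t < 10)


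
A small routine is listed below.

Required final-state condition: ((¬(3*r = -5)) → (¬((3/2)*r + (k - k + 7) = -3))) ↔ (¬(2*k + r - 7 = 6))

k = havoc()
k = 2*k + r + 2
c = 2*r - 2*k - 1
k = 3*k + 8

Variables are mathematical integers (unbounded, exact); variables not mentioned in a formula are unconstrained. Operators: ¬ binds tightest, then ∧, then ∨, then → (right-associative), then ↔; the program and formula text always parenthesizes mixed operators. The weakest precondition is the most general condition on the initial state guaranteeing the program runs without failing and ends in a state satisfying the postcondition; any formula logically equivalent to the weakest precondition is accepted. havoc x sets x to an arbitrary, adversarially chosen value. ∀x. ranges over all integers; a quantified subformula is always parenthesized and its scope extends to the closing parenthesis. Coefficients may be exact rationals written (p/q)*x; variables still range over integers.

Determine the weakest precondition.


Working backward. After the program, the postcondition ((¬(3*r = -5)) → (¬((3/2)*r + (k - k + 7) = -3))) ↔ (¬(2*k + r - 7 = 6)) must hold; in canonical form it is ((¬(3*r = -5)) → (¬((3/2)*r = -10))) ↔ (¬(2*k + r = 13)).
Before k := 3*k + 8: ((¬(3*r = -5)) → (¬((3/2)*r = -10))) ↔ (¬(6*k + r = -3))
Before c := 2*r - 2*k - 1: ((¬(3*r = -5)) → (¬((3/2)*r = -10))) ↔ (¬(6*k + r = -3))
Before k := 2*k + r + 2: ((¬(3*r = -5)) → (¬((3/2)*r = -10))) ↔ (¬(12*k + 7*r = -15))
Before havoc k: ∀k_1. (((¬(3*r = -5)) → (¬((3/2)*r = -10))) ↔ (¬(12*k_1 + 7*r = -15)))
Answer: WP = ∀k_1. (((¬(3*r = -5)) → (¬((3/2)*r = -10))) ↔ (¬(12*k_1 + 7*r = -15)))


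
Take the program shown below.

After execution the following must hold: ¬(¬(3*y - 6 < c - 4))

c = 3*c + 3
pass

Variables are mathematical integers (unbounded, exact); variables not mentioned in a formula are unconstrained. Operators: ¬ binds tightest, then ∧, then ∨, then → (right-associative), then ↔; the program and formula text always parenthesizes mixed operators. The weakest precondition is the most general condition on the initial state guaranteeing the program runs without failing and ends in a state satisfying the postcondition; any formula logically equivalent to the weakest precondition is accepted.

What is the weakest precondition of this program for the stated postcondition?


Working backward. After the program, the postcondition ¬(¬(3*y - 6 < c - 4)) must hold; in canonical form it is 3*y < c + 2.
Before skip: 3*y < c + 2
Before c := 3*c + 3: 3*y < 3*c + 5
Answer: WP = 3*y < 3*c + 5


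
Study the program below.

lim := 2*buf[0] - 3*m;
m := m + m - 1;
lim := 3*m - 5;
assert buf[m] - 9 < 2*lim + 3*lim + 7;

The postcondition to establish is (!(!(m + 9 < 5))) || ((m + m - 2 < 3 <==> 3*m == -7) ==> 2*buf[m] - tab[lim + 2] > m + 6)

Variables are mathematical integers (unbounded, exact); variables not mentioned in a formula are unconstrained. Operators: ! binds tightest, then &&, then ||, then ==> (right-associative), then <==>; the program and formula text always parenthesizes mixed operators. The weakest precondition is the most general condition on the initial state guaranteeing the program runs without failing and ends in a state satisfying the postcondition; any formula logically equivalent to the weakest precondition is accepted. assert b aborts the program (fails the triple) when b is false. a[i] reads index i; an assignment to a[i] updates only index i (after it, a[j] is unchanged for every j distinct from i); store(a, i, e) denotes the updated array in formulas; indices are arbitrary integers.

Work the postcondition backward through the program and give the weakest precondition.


Working backward. After the program, the postcondition (!(!(m + 9 < 5))) || ((m + m - 2 < 3 <==> 3*m == -7) ==> 2*buf[m] - tab[lim + 2] > m + 6) must hold; in canonical form it is m < -4 || ((2*m < 5 <==> 3*m == -7) ==> 2*buf[m] > tab[lim + 2] + m + 6).
Before assert buf[m] - 9 < 2*lim + 3*lim + 7: buf[m] < 5*lim + 16 && (m < -4 || ((2*m < 5 <==> 3*m == -7) ==> 2*buf[m] > tab[lim + 2] + m + 6))
Before lim := 3*m - 5: buf[m] < 15*m - 9 && (m < -4 || ((2*m < 5 <==> 3*m == -7) ==> 2*buf[m] > tab[3*m - 3] + m + 6))
Before m := m + m - 1: buf[2*m - 1] < 30*m - 24 && (2*m < -3 || ((4*m < 7 <==> 6*m == -4) ==> 2*buf[2*m - 1] > tab[6*m - 6] + 2*m + 5))
Before lim := 2*buf[0] - 3*m: buf[2*m - 1] < 30*m - 24 && (2*m < -3 || ((4*m < 7 <==> 6*m == -4) ==> 2*buf[2*m - 1] > tab[6*m - 6] + 2*m + 5))
Answer: WP = buf[2*m - 1] < 30*m - 24 && (2*m < -3 || ((4*m < 7 <==> 6*m == -4) ==> 2*buf[2*m - 1] > tab[6*m - 6] + 2*m + 5))


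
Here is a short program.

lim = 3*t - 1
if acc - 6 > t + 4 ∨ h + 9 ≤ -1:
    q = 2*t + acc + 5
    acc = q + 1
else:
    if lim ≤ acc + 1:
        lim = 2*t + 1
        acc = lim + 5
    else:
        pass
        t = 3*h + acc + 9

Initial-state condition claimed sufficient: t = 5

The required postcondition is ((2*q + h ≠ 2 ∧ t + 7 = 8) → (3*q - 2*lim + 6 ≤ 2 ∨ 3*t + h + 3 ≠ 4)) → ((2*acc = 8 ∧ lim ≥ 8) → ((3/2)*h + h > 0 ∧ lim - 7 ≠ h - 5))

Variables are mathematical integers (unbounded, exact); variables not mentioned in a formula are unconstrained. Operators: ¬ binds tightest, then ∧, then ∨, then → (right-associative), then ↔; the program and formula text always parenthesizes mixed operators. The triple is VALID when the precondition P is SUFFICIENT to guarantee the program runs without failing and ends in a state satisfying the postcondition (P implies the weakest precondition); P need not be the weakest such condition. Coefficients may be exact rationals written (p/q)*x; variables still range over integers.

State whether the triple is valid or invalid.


Working backward. After the program, the postcondition ((2*q + h ≠ 2 ∧ t + 7 = 8) → (3*q - 2*lim + 6 ≤ 2 ∨ 3*t + h + 3 ≠ 4)) → ((2*acc = 8 ∧ lim ≥ 8) → ((3/2)*h + h > 0 ∧ lim - 7 ≠ h - 5)) must hold; in canonical form it is ((h + 2*q ≠ 2 ∧ t = 1) → (3*q ≤ 2*lim - 4 ∨ h + 3*t ≠ 1)) → ((2*acc = 8 ∧ lim ≥ 8) → ((5/2)*h > 0 ∧ lim ≠ h + 2)).
Then branch requires ((2*acc + h + 4*t ≠ -8 ∧ t = 1) → (3*acc + 6*t ≤ 2*lim - 19 ∨ h + 3*t ≠ 1)) → ((2*acc + 4*t = -4 ∧ lim ≥ 8) → ((5/2)*h > 0 ∧ lim ≠ h + 2)); else branch requires (lim ≤ acc + 1 → (((h + 2*q ≠ 2 ∧ t = 1) → (3*q ≤ 4*t - 2 ∨ h + 3*t ≠ 1)) → ((4*t = -4 ∧ 2*t ≥ 7) → ((5/2)*h > 0 ∧ 2*t ≠ h + 1)))) ∧ ((¬(lim ≤ acc + 1)) → (((h + 2*q ≠ 2 ∧ acc + 3*h = -8) → (3*q ≤ 2*lim - 4 ∨ 3*acc + 10*h ≠ -26)) → ((2*acc = 8 ∧ lim ≥ 8) → ((5/2)*h > 0 ∧ lim ≠ h + 2)))).
Before the if: ((acc > t + 10 ∨ h ≤ -10) → (((2*acc + h + 4*t ≠ -8 ∧ t = 1) → (3*acc + 6*t ≤ 2*lim - 19 ∨ h + 3*t ≠ 1)) → ((2*acc + 4*t = -4 ∧ lim ≥ 8) → ((5/2)*h > 0 ∧ lim ≠ h + 2)))) ∧ ((¬(acc > t + 10 ∨ h ≤ -10)) → ((lim ≤ acc + 1 → (((h + 2*q ≠ 2 ∧ t = 1) → (3*q ≤ 4*t - 2 ∨ h + 3*t ≠ 1)) → ((4*t = -4 ∧ 2*t ≥ 7) → ((5/2)*h > 0 ∧ 2*t ≠ h + 1)))) ∧ ((¬(lim ≤ acc + 1)) → (((h + 2*q ≠ 2 ∧ acc + 3*h = -8) → (3*q ≤ 2*lim - 4 ∨ 3*acc + 10*h ≠ -26)) → ((2*acc = 8 ∧ lim ≥ 8) → ((5/2)*h > 0 ∧ lim ≠ h + 2))))))
Before lim := 3*t - 1: ((acc > t + 10 ∨ h ≤ -10) → (((2*acc + h + 4*t ≠ -8 ∧ t = 1) → (3*acc ≤ -21 ∨ h + 3*t ≠ 1)) → ((2*acc + 4*t = -4 ∧ 3*t ≥ 9) → ((5/2)*h > 0 ∧ 3*t ≠ h + 3)))) ∧ ((¬(acc > t + 10 ∨ h ≤ -10)) → ((3*t ≤ acc + 2 → (((h + 2*q ≠ 2 ∧ t = 1) → (3*q ≤ 4*t - 2 ∨ h + 3*t ≠ 1)) → ((4*t = -4 ∧ 2*t ≥ 7) → ((5/2)*h > 0 ∧ 2*t ≠ h + 1)))) ∧ ((¬(3*t ≤ acc + 2)) → (((h + 2*q ≠ 2 ∧ acc + 3*h = -8) → (3*q ≤ 6*t - 6 ∨ 3*acc + 10*h ≠ -26)) → ((2*acc = 8 ∧ 3*t ≥ 9) → ((5/2)*h > 0 ∧ 3*t ≠ h + 3))))))
The weakest precondition is ((acc > t + 10 ∨ h ≤ -10) → (((2*acc + h + 4*t ≠ -8 ∧ t = 1) → (3*acc ≤ -21 ∨ h + 3*t ≠ 1)) → ((2*acc + 4*t = -4 ∧ 3*t ≥ 9) → ((5/2)*h > 0 ∧ 3*t ≠ h + 3)))) ∧ ((¬(acc > t + 10 ∨ h ≤ -10)) → ((3*t ≤ acc + 2 → (((h + 2*q ≠ 2 ∧ t = 1) → (3*q ≤ 4*t - 2 ∨ h + 3*t ≠ 1)) → ((4*t = -4 ∧ 2*t ≥ 7) → ((5/2)*h > 0 ∧ 2*t ≠ h + 1)))) ∧ ((¬(3*t ≤ acc + 2)) → (((h + 2*q ≠ 2 ∧ acc + 3*h = -8) → (3*q ≤ 6*t - 6 ∨ 3*acc + 10*h ≠ -26)) → ((2*acc = 8 ∧ 3*t ≥ 9) → ((5/2)*h > 0 ∧ 3*t ≠ h + 3)))))).
Check whether t = 5 implies it.
Countermodel: at the initial state acc = -12, h = -10, q = 0, t = 5, the precondition holds but the weakest precondition fails.
Answer: invalid


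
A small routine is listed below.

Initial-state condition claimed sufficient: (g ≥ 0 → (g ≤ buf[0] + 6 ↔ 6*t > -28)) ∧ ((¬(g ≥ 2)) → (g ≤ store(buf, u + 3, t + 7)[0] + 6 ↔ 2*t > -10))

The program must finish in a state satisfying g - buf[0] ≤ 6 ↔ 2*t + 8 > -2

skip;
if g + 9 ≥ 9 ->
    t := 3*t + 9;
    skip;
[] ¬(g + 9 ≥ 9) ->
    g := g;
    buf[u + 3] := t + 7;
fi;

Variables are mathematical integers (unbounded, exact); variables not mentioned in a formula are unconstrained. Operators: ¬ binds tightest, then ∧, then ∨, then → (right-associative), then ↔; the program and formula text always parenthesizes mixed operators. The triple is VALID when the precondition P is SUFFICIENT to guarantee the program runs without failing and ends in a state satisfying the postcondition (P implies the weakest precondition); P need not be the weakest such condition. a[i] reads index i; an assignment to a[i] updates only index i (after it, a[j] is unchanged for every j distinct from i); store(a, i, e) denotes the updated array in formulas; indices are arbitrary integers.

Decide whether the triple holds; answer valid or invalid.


Working backward. After the program, the postcondition g - buf[0] ≤ 6 ↔ 2*t + 8 > -2 must hold; in canonical form it is g ≤ buf[0] + 6 ↔ 2*t > -10.
Then branch requires g ≤ buf[0] + 6 ↔ 6*t > -28; else branch requires g ≤ store(buf, u + 3, t + 7)[0] + 6 ↔ 2*t > -10.
Before the if: (g ≥ 0 → (g ≤ buf[0] + 6 ↔ 6*t > -28)) ∧ ((¬(g ≥ 0)) → (g ≤ store(buf, u + 3, t + 7)[0] + 6 ↔ 2*t > -10))
Before skip: (g ≥ 0 → (g ≤ buf[0] + 6 ↔ 6*t > -28)) ∧ ((¬(g ≥ 0)) → (g ≤ store(buf, u + 3, t + 7)[0] + 6 ↔ 2*t > -10))
The weakest precondition is (g ≥ 0 → (g ≤ buf[0] + 6 ↔ 6*t > -28)) ∧ ((¬(g ≥ 0)) → (g ≤ store(buf, u + 3, t + 7)[0] + 6 ↔ 2*t > -10)).
Check whether (g ≥ 0 → (g ≤ buf[0] + 6 ↔ 6*t > -28)) ∧ ((¬(g ≥ 2)) → (g ≤ store(buf, u + 3, t + 7)[0] + 6 ↔ 2*t > -10)) implies it.
Every state satisfying the precondition satisfies the weakest precondition: the implication holds.
Answer: valid


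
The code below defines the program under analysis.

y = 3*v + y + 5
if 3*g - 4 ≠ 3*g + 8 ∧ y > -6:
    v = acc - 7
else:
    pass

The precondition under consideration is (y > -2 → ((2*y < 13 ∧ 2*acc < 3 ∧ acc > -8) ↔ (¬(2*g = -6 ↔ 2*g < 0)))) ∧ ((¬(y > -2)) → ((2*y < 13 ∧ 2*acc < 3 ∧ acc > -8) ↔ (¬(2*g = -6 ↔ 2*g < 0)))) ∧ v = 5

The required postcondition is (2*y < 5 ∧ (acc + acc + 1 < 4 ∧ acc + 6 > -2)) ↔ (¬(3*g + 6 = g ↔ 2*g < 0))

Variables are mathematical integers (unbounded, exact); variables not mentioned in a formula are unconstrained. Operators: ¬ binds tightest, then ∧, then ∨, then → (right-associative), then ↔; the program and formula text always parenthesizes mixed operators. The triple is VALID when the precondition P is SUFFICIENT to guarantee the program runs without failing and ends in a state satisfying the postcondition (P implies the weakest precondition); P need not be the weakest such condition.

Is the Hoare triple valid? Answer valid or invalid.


Working backward. After the program, the postcondition (2*y < 5 ∧ (acc + acc + 1 < 4 ∧ acc + 6 > -2)) ↔ (¬(3*g + 6 = g ↔ 2*g < 0)) must hold; in canonical form it is (2*y < 5 ∧ 2*acc < 3 ∧ acc > -8) ↔ (¬(2*g = -6 ↔ 2*g < 0)).
Then branch requires (2*y < 5 ∧ 2*acc < 3 ∧ acc > -8) ↔ (¬(2*g = -6 ↔ 2*g < 0)); else branch requires (2*y < 5 ∧ 2*acc < 3 ∧ acc > -8) ↔ (¬(2*g = -6 ↔ 2*g < 0)).
Before the if: (y > -6 → ((2*y < 5 ∧ 2*acc < 3 ∧ acc > -8) ↔ (¬(2*g = -6 ↔ 2*g < 0)))) ∧ ((¬(y > -6)) → ((2*y < 5 ∧ 2*acc < 3 ∧ acc > -8) ↔ (¬(2*g = -6 ↔ 2*g < 0))))
Before y := 3*v + y + 5: (3*v + y > -11 → ((6*v + 2*y < -5 ∧ 2*acc < 3 ∧ acc > -8) ↔ (¬(2*g = -6 ↔ 2*g < 0)))) ∧ ((¬(3*v + y > -11)) → ((6*v + 2*y < -5 ∧ 2*acc < 3 ∧ acc > -8) ↔ (¬(2*g = -6 ↔ 2*g < 0))))
The weakest precondition is (3*v + y > -11 → ((6*v + 2*y < -5 ∧ 2*acc < 3 ∧ acc > -8) ↔ (¬(2*g = -6 ↔ 2*g < 0)))) ∧ ((¬(3*v + y > -11)) → ((6*v + 2*y < -5 ∧ 2*acc < 3 ∧ acc > -8) ↔ (¬(2*g = -6 ↔ 2*g < 0)))).
Check whether (y > -2 → ((2*y < 13 ∧ 2*acc < 3 ∧ acc > -8) ↔ (¬(2*g = -6 ↔ 2*g < 0)))) ∧ ((¬(y > -2)) → ((2*y < 13 ∧ 2*acc < 3 ∧ acc > -8) ↔ (¬(2*g = -6 ↔ 2*g < 0)))) ∧ v = 5 implies it.
Countermodel: at the initial state acc = 0, g = -4, v = 5, y = -2, the precondition holds but the weakest precondition fails.
Answer: invalid


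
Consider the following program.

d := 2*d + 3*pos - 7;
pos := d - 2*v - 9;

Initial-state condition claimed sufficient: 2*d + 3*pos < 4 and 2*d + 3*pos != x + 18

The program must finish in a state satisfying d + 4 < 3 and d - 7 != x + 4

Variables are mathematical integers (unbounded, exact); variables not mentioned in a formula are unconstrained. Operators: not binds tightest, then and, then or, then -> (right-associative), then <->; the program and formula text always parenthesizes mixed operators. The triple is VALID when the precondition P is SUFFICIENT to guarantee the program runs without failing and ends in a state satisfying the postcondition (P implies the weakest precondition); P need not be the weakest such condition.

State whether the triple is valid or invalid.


Working backward. After the program, the postcondition d + 4 < 3 and d - 7 != x + 4 must hold; in canonical form it is d < -1 and d != x + 11.
Before pos := d - 2*v - 9: d < -1 and d != x + 11
Before d := 2*d + 3*pos - 7: 2*d + 3*pos < 6 and 2*d + 3*pos != x + 18
The weakest precondition is 2*d + 3*pos < 6 and 2*d + 3*pos != x + 18.
Check whether 2*d + 3*pos < 4 and 2*d + 3*pos != x + 18 implies it.
Every state satisfying the precondition satisfies the weakest precondition: the implication holds.
Answer: valid


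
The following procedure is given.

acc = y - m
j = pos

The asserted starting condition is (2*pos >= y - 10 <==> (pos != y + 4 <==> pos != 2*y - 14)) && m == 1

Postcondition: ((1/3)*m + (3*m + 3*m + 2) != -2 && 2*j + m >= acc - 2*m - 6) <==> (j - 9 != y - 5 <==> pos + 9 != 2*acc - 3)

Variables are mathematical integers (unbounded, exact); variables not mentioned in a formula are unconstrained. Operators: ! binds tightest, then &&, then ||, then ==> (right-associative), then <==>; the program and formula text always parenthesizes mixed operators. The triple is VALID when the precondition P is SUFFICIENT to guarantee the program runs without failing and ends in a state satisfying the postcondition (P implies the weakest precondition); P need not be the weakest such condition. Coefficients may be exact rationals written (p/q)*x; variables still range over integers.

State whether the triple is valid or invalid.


Working backward. After the program, the postcondition ((1/3)*m + (3*m + 3*m + 2) != -2 && 2*j + m >= acc - 2*m - 6) <==> (j - 9 != y - 5 <==> pos + 9 != 2*acc - 3) must hold; in canonical form it is ((19/3)*m != -4 && 2*j + 3*m >= acc - 6) <==> (j != y + 4 <==> pos != 2*acc - 12).
Before j := pos: ((19/3)*m != -4 && 3*m + 2*pos >= acc - 6) <==> (pos != y + 4 <==> pos != 2*acc - 12)
Before acc := y - m: ((19/3)*m != -4 && 4*m + 2*pos >= y - 6) <==> (pos != y + 4 <==> 2*m + pos != 2*y - 12)
The weakest precondition is ((19/3)*m != -4 && 4*m + 2*pos >= y - 6) <==> (pos != y + 4 <==> 2*m + pos != 2*y - 12).
Check whether (2*pos >= y - 10 <==> (pos != y + 4 <==> pos != 2*y - 14)) && m == 1 implies it.
Every state satisfying the precondition satisfies the weakest precondition: the implication holds.
Answer: valid


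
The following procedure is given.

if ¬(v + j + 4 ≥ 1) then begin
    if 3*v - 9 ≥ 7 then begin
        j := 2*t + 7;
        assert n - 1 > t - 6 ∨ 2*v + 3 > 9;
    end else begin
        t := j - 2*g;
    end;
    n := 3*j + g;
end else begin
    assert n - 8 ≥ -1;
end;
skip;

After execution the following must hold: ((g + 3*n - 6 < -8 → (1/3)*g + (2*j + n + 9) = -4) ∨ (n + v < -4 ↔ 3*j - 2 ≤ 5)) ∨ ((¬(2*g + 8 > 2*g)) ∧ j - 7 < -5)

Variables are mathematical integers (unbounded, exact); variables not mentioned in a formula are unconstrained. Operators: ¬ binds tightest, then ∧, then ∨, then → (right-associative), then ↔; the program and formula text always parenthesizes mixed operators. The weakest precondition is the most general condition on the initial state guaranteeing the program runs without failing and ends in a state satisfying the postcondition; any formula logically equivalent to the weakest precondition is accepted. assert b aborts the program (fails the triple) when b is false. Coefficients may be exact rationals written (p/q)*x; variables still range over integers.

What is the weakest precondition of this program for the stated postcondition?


Working backward. After the program, the postcondition ((g + 3*n - 6 < -8 → (1/3)*g + (2*j + n + 9) = -4) ∨ (n + v < -4 ↔ 3*j - 2 ≤ 5)) ∨ ((¬(2*g + 8 > 2*g)) ∧ j - 7 < -5) must hold; in canonical form it is (g + 3*n < -2 → (1/3)*g + 2*j + n = -13) ∨ (n + v < -4 ↔ 3*j ≤ 7).
Before skip: (g + 3*n < -2 → (1/3)*g + 2*j + n = -13) ∨ (n + v < -4 ↔ 3*j ≤ 7)
Then branch requires (3*v ≥ 16 → ((n > t - 5 ∨ 2*v > 6) ∧ ((4*g + 18*t < -65 → (4/3)*g + 10*t = -48) ∨ (g + 6*t + v < -25 ↔ 6*t ≤ -14)))) ∧ ((¬(3*v ≥ 16)) → ((4*g + 9*j < -2 → (4/3)*g + 5*j = -13) ∨ (g + 3*j + v < -4 ↔ 3*j ≤ 7))); else branch requires n ≥ 7 ∧ ((g + 3*n < -2 → (1/3)*g + 2*j + n = -13) ∨ (n + v < -4 ↔ 3*j ≤ 7)).
Before the if: ((¬(j + v ≥ -3)) → ((3*v ≥ 16 → ((n > t - 5 ∨ 2*v > 6) ∧ ((4*g + 18*t < -65 → (4/3)*g + 10*t = -48) ∨ (g + 6*t + v < -25 ↔ 6*t ≤ -14)))) ∧ ((¬(3*v ≥ 16)) → ((4*g + 9*j < -2 → (4/3)*g + 5*j = -13) ∨ (g + 3*j + v < -4 ↔ 3*j ≤ 7))))) ∧ (j + v ≥ -3 → (n ≥ 7 ∧ ((g + 3*n < -2 → (1/3)*g + 2*j + n = -13) ∨ (n + v < -4 ↔ 3*j ≤ 7))))
Answer: WP = ((¬(j + v ≥ -3)) → ((3*v ≥ 16 → ((n > t - 5 ∨ 2*v > 6) ∧ ((4*g + 18*t < -65 → (4/3)*g + 10*t = -48) ∨ (g + 6*t + v < -25 ↔ 6*t ≤ -14)))) ∧ ((¬(3*v ≥ 16)) → ((4*g + 9*j < -2 → (4/3)*g + 5*j = -13) ∨ (g + 3*j + v < -4 ↔ 3*j ≤ 7))))) ∧ (j + v ≥ -3 → (n ≥ 7 ∧ ((g + 3*n < -2 → (1/3)*g + 2*j + n = -13) ∨ (n + v < -4 ↔ 3*j ≤ 7))))


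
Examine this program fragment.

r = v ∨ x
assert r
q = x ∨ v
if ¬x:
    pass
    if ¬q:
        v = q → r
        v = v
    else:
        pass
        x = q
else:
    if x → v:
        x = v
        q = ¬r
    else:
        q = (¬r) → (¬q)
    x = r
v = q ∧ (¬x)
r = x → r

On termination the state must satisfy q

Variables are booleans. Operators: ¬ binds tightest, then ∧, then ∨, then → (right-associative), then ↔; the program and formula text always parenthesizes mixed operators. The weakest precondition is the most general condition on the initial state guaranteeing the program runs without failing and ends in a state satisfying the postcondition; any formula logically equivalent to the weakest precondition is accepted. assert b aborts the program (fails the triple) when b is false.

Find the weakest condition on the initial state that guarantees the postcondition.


Working backward. After the program, q must hold.
Before r := x → r: q
Before v := q ∧ (¬x): q
Then branch requires (¬q) → q; else branch requires ((x → v) → (¬r)) ∧ ((¬(x → v)) → ((¬r) → (¬q))).
Before the if: ((¬x) → ((¬q) → q)) ∧ (x → (((x → v) → (¬r)) ∧ ((¬(x → v)) → ((¬r) → (¬q)))))
Before q := x ∨ v: ((¬x) → ((¬(x ∨ v)) → (x ∨ v))) ∧ (x → (((x → v) → (¬r)) ∧ ((¬(x → v)) → ((¬r) → (¬(x ∨ v))))))
Before assert r: r ∧ ((¬x) → ((¬(x ∨ v)) → (x ∨ v))) ∧ (x → (((x → v) → (¬r)) ∧ ((¬(x → v)) → ((¬r) → (¬(x ∨ v))))))
Before r := v ∨ x: (v ∨ x) ∧ ((¬x) → ((¬(x ∨ v)) → (x ∨ v))) ∧ (x → (((x → v) → (¬(v ∨ x))) ∧ ((¬(x → v)) → ((¬(v ∨ x)) → (¬(x ∨ v))))))
Answer: WP = (v ∨ x) ∧ ((¬x) → ((¬(x ∨ v)) → (x ∨ v))) ∧ (x → (((x → v) → (¬(v ∨ x))) ∧ ((¬(x → v)) → ((¬(v ∨ x)) → (¬(x ∨ v))))))


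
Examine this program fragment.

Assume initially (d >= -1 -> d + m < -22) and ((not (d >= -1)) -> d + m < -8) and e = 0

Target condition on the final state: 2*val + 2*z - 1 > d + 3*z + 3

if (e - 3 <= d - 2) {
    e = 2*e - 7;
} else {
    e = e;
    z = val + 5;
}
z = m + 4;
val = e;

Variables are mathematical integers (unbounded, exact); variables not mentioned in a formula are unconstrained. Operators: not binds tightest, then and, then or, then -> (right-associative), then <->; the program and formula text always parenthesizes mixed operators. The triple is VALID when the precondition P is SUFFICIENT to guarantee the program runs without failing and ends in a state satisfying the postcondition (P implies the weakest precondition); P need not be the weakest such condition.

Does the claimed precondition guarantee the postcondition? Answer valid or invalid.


Working backward. After the program, the postcondition 2*val + 2*z - 1 > d + 3*z + 3 must hold; in canonical form it is 2*val > d + z + 4.
Before val := e: 2*e > d + z + 4
Before z := m + 4: 2*e > d + m + 8
Then branch requires 4*e > d + m + 22; else branch requires 2*e > d + m + 8.
Before the if: (e <= d + 1 -> 4*e > d + m + 22) and ((not (e <= d + 1)) -> 2*e > d + m + 8)
The weakest precondition is (e <= d + 1 -> 4*e > d + m + 22) and ((not (e <= d + 1)) -> 2*e > d + m + 8).
Check whether (d >= -1 -> d + m < -22) and ((not (d >= -1)) -> d + m < -8) and e = 0 implies it.
Every state satisfying the precondition satisfies the weakest precondition: the implication holds.
Answer: valid


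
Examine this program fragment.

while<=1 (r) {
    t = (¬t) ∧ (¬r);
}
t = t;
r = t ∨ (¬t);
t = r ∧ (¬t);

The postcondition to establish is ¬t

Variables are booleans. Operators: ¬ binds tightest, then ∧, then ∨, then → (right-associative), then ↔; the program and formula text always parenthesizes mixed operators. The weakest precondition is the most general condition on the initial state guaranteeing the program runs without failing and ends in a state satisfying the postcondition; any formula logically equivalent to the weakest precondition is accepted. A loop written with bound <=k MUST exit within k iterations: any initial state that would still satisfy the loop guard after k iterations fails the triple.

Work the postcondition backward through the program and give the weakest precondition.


Working backward. After the program, ¬t must hold.
Before t := r ∧ (¬t): ¬(r ∧ (¬t))
Before r := t ∨ (¬t): t
Before t := t: t
Before the loop (bound <=1), unroll the exhaustion recursion (WP_0 = exit-now case; WP_j = one more guarded iteration, up to j = 1):
  WP_0: (¬r) ∧ t
  WP_1: (r → ((¬r) ∧ (¬t))) ∧ ((¬r) → t)
So before the loop: (r → ((¬r) ∧ (¬t))) ∧ ((¬r) → t)
Answer: WP = (r → ((¬r) ∧ (¬t))) ∧ ((¬r) → t)


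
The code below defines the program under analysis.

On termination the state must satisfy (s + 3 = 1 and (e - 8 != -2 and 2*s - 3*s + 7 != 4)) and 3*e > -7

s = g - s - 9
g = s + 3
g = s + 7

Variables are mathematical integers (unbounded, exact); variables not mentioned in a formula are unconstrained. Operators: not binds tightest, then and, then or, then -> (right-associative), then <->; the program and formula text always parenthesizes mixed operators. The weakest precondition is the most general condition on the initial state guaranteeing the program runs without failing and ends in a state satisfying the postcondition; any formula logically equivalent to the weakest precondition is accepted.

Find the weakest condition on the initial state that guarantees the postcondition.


Working backward. After the program, the postcondition (s + 3 = 1 and (e - 8 != -2 and 2*s - 3*s + 7 != 4)) and 3*e > -7 must hold; in canonical form it is s = -2 and e != 6 and s != 3 and 3*e > -7.
Before g := s + 7: s = -2 and e != 6 and s != 3 and 3*e > -7
Before g := s + 3: s = -2 and e != 6 and s != 3 and 3*e > -7
Before s := g - s - 9: g = s + 7 and e != 6 and g != s + 12 and 3*e > -7
Answer: WP = g = s + 7 and e != 6 and g != s + 12 and 3*e > -7


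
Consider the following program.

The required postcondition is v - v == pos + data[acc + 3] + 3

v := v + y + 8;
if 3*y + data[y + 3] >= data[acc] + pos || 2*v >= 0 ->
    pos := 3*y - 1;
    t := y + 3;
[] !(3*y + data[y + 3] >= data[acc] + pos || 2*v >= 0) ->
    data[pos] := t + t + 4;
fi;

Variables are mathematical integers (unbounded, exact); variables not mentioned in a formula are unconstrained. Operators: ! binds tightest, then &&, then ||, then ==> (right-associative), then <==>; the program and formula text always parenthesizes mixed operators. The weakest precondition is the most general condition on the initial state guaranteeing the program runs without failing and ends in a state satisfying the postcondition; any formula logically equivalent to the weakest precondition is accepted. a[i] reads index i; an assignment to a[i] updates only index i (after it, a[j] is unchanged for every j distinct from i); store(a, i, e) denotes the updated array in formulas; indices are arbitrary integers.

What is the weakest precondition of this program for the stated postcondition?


Working backward. After the program, the postcondition v - v == pos + data[acc + 3] + 3 must hold; in canonical form it is data[acc + 3] + pos == -3.
Then branch requires data[acc + 3] + 3*y == -2; else branch requires store(data, pos, 2*t + 4)[acc + 3] + pos == -3.
Before the if: ((data[y + 3] + 3*y >= data[acc] + pos || 2*v >= 0) ==> data[acc + 3] + 3*y == -2) && ((!(data[y + 3] + 3*y >= data[acc] + pos || 2*v >= 0)) ==> store(data, pos, 2*t + 4)[acc + 3] + pos == -3)
Before v := v + y + 8: ((data[y + 3] + 3*y >= data[acc] + pos || 2*v + 2*y >= -16) ==> data[acc + 3] + 3*y == -2) && ((!(data[y + 3] + 3*y >= data[acc] + pos || 2*v + 2*y >= -16)) ==> store(data, pos, 2*t + 4)[acc + 3] + pos == -3)
Answer: WP = ((data[y + 3] + 3*y >= data[acc] + pos || 2*v + 2*y >= -16) ==> data[acc + 3] + 3*y == -2) && ((!(data[y + 3] + 3*y >= data[acc] + pos || 2*v + 2*y >= -16)) ==> store(data, pos, 2*t + 4)[acc + 3] + pos == -3)


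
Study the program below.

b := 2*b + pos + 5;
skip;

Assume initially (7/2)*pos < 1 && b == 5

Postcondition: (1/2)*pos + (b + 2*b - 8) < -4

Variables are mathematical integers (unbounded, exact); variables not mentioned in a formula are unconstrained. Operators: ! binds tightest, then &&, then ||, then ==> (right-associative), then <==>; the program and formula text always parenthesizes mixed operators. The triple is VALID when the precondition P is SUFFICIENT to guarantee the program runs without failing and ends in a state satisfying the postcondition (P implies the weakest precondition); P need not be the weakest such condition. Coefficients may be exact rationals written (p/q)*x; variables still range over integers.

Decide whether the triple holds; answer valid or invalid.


Working backward. After the program, the postcondition (1/2)*pos + (b + 2*b - 8) < -4 must hold; in canonical form it is 3*b + (1/2)*pos < 4.
Before skip: 3*b + (1/2)*pos < 4
Before b := 2*b + pos + 5: 6*b + (7/2)*pos < -11
The weakest precondition is 6*b + (7/2)*pos < -11.
Check whether (7/2)*pos < 1 && b == 5 implies it.
Countermodel: at the initial state b = 5, pos = -11, the precondition holds but the weakest precondition fails.
Answer: invalid


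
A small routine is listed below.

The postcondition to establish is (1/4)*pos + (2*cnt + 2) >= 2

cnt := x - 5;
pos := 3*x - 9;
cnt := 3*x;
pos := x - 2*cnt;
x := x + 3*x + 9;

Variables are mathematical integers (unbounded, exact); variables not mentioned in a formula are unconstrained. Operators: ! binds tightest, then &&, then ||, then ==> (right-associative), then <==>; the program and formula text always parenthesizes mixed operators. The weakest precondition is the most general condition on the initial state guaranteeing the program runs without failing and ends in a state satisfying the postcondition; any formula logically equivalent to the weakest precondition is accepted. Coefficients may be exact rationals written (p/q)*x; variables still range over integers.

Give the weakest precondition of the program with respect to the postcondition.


Working backward. After the program, the postcondition (1/4)*pos + (2*cnt + 2) >= 2 must hold; in canonical form it is 2*cnt + (1/4)*pos >= 0.
Before x := x + 3*x + 9: 2*cnt + (1/4)*pos >= 0
Before pos := x - 2*cnt: (3/2)*cnt + (1/4)*x >= 0
Before cnt := 3*x: (19/4)*x >= 0
Before pos := 3*x - 9: (19/4)*x >= 0
Before cnt := x - 5: (19/4)*x >= 0
Answer: WP = (19/4)*x >= 0


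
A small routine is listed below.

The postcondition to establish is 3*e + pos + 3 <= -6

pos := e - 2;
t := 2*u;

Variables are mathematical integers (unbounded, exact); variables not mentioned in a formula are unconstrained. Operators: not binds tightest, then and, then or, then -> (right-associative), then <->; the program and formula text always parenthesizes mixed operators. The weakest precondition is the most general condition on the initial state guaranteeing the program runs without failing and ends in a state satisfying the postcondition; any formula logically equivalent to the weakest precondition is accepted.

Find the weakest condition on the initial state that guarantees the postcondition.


Working backward. After the program, the postcondition 3*e + pos + 3 <= -6 must hold; in canonical form it is 3*e + pos <= -9.
Before t := 2*u: 3*e + pos <= -9
Before pos := e - 2: 4*e <= -7
Answer: WP = 4*e <= -7


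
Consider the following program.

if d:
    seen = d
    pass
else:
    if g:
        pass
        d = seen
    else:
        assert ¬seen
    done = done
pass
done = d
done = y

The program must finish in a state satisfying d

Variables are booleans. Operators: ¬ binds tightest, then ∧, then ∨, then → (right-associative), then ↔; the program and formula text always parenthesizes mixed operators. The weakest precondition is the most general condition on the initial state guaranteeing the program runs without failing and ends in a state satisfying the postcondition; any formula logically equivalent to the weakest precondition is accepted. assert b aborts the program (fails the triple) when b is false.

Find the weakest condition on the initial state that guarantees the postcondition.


Working backward. After the program, d must hold.
Before done := y: d
Before done := d: d
Before skip: d
Then branch requires d; else branch requires (g → seen) ∧ ((¬g) → ((¬seen) ∧ d)).
Before the if: (¬d) → ((g → seen) ∧ ((¬g) → ((¬seen) ∧ d)))
Answer: WP = (¬d) → ((g → seen) ∧ ((¬g) → ((¬seen) ∧ d)))


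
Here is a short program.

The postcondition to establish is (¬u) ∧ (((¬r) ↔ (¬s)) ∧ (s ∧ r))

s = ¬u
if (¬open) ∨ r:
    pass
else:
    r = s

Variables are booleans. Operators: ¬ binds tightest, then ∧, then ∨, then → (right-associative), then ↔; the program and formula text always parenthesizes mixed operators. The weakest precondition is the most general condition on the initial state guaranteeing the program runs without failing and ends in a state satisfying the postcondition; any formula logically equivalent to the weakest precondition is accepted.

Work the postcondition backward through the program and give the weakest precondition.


Working backward. After the program, the postcondition (¬u) ∧ (((¬r) ↔ (¬s)) ∧ (s ∧ r)) must hold; in canonical form it is (¬u) ∧ ((¬r) ↔ (¬s)) ∧ s ∧ r.
Then branch requires (¬u) ∧ ((¬r) ↔ (¬s)) ∧ s ∧ r; else branch requires (¬u) ∧ s.
Before the if: (((¬open) ∨ r) → ((¬u) ∧ ((¬r) ↔ (¬s)) ∧ s ∧ r)) ∧ ((¬((¬open) ∨ r)) → ((¬u) ∧ s))
Before s := ¬u: (((¬open) ∨ r) → ((¬u) ∧ ((¬r) ↔ u) ∧ r)) ∧ ((¬((¬open) ∨ r)) → (¬u))
Answer: WP = (((¬open) ∨ r) → ((¬u) ∧ ((¬r) ↔ u) ∧ r)) ∧ ((¬((¬open) ∨ r)) → (¬u))
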